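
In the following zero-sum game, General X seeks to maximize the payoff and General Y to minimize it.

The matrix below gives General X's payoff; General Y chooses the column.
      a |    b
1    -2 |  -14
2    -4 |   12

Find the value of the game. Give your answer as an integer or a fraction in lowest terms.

-20/7

Row minima are -14 and -4, so General X's maximin is -4; column maxima are -2 and 12, so General Y's minimax is -2. These differ, so the equilibrium is in mixed strategies.
Let General X play 1 with probability p. General Y is indifferent when −2p − 4(1−p) = −14p + 12(1−p), giving p = 4/7.
Let General Y play a with probability q. General X is indifferent when −2q − 14(1−q) = −4q + 12(1−q), giving q = 13/14.
The value is -2·(13/14) + (-14)·(1/14) = -20/7.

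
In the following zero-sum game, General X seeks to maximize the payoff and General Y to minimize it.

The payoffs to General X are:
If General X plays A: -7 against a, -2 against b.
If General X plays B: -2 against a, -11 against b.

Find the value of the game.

-73/14

Row minima are -7 and -11, so General X's maximin is -7; column maxima are -2 and -2, so General Y's minimax is -2. These differ, so the equilibrium is in mixed strategies.
Let General X play A with probability p. General Y is indifferent when −7p − 2(1−p) = −2p − 11(1−p), giving p = 9/14.
Let General Y play a with probability q. General X is indifferent when −7q − 2(1−q) = −2q − 11(1−q), giving q = 9/14.
The value is -7·(9/14) + (-2)·(5/14) = -73/14.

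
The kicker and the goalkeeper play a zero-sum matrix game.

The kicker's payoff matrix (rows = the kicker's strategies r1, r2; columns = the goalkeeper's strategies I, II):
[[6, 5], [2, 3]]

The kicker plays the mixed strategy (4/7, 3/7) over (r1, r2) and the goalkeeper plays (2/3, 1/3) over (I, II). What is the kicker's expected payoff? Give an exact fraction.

Against (2/3, 1/3), each row's expected payoff is r1: 17/3; r2: 7/3.
Taking the (4/7, 3/7)-weighted average: (4/7)·(17/3) + (3/7)·(7/3) = 89/21.

89/21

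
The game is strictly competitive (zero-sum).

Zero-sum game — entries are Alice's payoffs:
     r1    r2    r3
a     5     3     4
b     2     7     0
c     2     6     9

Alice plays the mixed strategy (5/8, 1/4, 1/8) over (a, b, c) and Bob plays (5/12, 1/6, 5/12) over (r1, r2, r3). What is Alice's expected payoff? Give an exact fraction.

185/48

Against (5/12, 1/6, 5/12), each row's expected payoff is a: 17/4; b: 2; c: 67/12.
Taking the (5/8, 1/4, 1/8)-weighted average: (5/8)·(17/4) + (1/4)·(2) + (1/8)·(67/12) = 185/48.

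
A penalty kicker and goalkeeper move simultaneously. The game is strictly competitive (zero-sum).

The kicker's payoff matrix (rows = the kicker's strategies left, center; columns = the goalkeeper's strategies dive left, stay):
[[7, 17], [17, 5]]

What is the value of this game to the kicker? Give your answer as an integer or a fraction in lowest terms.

127/11

Row minima are 7 and 5, so the kicker's maximin is 7; column maxima are 17 and 17, so the goalkeeper's minimax is 17. These differ, so the equilibrium is in mixed strategies.
Let the kicker play left with probability p. The goalkeeper is indifferent when 7p + 17(1−p) = 17p + 5(1−p), giving p = 6/11.
Let the goalkeeper play dive left with probability q. The kicker is indifferent when 7q + 17(1−q) = 17q + 5(1−q), giving q = 6/11.
The value is 7·(6/11) + (17)·(5/11) = 127/11.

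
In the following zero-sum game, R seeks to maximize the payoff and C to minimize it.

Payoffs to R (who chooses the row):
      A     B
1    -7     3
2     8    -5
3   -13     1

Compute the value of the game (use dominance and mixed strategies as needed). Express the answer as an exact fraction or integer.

Row 3 is strictly dominated by row 1, so R never plays it.
The remaining 2×2 game on (1, 2) × (A, B) has no saddle point. Let R play 1 with probability p; indifference gives −7p + 8(1−p) = 3p − 5(1−p), so p = 13/23.
Similarly C's optimal q on A is 8/23, and the value is -7·(8/23) + (3)·(15/23) = -11/23.

-11/23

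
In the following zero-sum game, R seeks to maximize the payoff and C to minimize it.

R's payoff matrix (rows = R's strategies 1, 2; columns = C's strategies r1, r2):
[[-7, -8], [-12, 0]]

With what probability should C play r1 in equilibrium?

8/13

Row minima are -8 and -12, so R's maximin is -8; column maxima are -7 and 0, so C's minimax is -7. These differ, so the equilibrium is in mixed strategies.
Let C play r1 with probability q. R is indifferent when −7q − 8(1−q) = −12q, giving q = 8/13.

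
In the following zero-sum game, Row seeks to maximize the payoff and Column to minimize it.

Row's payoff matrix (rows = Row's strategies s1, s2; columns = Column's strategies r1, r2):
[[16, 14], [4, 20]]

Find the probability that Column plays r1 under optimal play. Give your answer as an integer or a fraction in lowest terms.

Row minima are 14 and 4, so Row's maximin is 14; column maxima are 16 and 20, so Column's minimax is 16. These differ, so the equilibrium is in mixed strategies.
Let Column play r1 with probability q. Row is indifferent when 16q + 14(1−q) = 4q + 20(1−q), giving q = 1/3.

1/3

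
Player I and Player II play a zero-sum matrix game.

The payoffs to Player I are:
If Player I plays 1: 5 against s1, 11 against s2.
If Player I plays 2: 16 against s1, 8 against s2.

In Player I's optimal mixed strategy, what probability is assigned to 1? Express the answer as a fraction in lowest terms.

4/7

Row minima are 5 and 8, so Player I's maximin is 8; column maxima are 16 and 11, so Player II's minimax is 11. These differ, so the equilibrium is in mixed strategies.
Let Player I play 1 with probability p. Player II is indifferent when 5p + 16(1−p) = 11p + 8(1−p), giving p = 4/7.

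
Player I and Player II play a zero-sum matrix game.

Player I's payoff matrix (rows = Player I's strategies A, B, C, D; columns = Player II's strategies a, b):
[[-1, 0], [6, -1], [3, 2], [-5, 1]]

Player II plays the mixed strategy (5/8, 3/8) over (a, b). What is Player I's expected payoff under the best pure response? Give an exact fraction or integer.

A: (-1)·(5/8) + (0)·(3/8) = -5/8.
B: (6)·(5/8) + (-1)·(3/8) = 27/8.
C: (3)·(5/8) + (2)·(3/8) = 21/8.
D: (-5)·(5/8) + (1)·(3/8) = -11/4.
The best pure response is B with expected payoff 27/8.

27/8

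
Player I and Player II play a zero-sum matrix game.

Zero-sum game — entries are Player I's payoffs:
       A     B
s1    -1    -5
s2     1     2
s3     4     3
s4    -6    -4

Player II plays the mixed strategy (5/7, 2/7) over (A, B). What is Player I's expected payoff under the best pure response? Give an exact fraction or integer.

s1: (-1)·(5/7) + (-5)·(2/7) = -15/7.
s2: (1)·(5/7) + (2)·(2/7) = 9/7.
s3: (4)·(5/7) + (3)·(2/7) = 26/7.
s4: (-6)·(5/7) + (-4)·(2/7) = -38/7.
The best pure response is s3 with expected payoff 26/7.

26/7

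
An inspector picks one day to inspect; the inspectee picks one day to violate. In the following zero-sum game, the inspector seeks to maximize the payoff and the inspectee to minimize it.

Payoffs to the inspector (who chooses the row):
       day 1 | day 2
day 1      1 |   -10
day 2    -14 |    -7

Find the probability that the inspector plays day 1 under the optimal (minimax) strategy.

7/18

Row minima are -10 and -14, so the inspector's maximin is -10; column maxima are 1 and -7, so the inspectee's minimax is -7. These differ, so the equilibrium is in mixed strategies.
Let the inspector play day 1 with probability p. The inspectee is indifferent when p − 14(1−p) = −10p − 7(1−p), giving p = 7/18.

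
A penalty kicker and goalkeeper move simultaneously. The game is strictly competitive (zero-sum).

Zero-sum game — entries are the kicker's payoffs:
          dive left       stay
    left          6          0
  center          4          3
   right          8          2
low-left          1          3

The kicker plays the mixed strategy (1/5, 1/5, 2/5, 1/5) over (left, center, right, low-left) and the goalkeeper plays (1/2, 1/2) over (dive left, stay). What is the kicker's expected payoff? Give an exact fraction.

Against (1/2, 1/2), each row's expected payoff is left: 3; center: 7/2; right: 5; low-left: 2.
Taking the (1/5, 1/5, 2/5, 1/5)-weighted average: (1/5)·(3) + (1/5)·(7/2) + (2/5)·(5) + (1/5)·(2) = 37/10.

37/10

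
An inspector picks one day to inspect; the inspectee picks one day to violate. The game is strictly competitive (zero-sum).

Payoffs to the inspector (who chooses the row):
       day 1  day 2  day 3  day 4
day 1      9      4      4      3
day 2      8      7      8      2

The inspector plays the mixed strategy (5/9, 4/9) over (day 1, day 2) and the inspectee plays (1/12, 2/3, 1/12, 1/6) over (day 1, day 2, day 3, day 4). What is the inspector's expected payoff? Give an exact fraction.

559/108

Against (1/12, 2/3, 1/12, 1/6), each row's expected payoff is day 1: 17/4; day 2: 19/3.
Taking the (5/9, 4/9)-weighted average: (5/9)·(17/4) + (4/9)·(19/3) = 559/108.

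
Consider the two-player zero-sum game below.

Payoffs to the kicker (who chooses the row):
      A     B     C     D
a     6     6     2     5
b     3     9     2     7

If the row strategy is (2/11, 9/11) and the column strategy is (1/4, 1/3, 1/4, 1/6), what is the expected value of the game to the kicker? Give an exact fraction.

701/132

Against (1/4, 1/3, 1/4, 1/6), each row's expected payoff is a: 29/6; b: 65/12.
Taking the (2/11, 9/11)-weighted average: (2/11)·(29/6) + (9/11)·(65/12) = 701/132.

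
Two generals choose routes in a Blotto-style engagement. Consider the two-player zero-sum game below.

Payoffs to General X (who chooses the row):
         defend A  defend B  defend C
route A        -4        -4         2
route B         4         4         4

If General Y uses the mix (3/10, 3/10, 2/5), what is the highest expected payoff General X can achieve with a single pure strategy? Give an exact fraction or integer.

4

route A: (-4)·(3/10) + (-4)·(3/10) + (2)·(2/5) = -8/5.
route B: (4)·(3/10) + (4)·(3/10) + (4)·(2/5) = 4.
The best pure response is route B with expected payoff 4.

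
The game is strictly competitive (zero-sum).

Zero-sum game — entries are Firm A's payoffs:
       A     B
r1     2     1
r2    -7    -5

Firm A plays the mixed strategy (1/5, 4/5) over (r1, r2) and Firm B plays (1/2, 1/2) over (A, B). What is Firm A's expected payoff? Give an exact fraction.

Against (1/2, 1/2), each row's expected payoff is r1: 3/2; r2: -6.
Taking the (1/5, 4/5)-weighted average: (1/5)·(3/2) + (4/5)·(-6) = -9/2.

-9/2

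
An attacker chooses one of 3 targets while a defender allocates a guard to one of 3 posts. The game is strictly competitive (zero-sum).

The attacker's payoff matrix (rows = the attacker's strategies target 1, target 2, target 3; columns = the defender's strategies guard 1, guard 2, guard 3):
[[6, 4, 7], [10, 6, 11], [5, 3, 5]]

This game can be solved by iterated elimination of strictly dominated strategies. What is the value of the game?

6

Row target 3 is strictly dominated by row target 1 (6>5, 4>3, 7>5); eliminate target 3.
Row target 1 is strictly dominated by row target 2 (10>6, 6>4, 11>7); eliminate target 1.
Column guard 1 is strictly dominated by guard 2 for the defender (6<10); eliminate guard 1.
Column guard 3 is strictly dominated by guard 2 for the defender (6<11); eliminate guard 3.
Only (target 2, guard 2) remains, with payoff 6.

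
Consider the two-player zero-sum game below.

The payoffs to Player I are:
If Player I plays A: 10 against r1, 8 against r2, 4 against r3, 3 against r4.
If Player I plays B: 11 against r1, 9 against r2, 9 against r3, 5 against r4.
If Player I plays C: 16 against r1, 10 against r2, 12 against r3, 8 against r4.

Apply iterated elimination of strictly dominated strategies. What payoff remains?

8

Row B is strictly dominated by row C (16>11, 10>9, 12>9, 8>5); eliminate B.
Row A is strictly dominated by row C (16>10, 10>8, 12>4, 8>3); eliminate A.
Column r2 is strictly dominated by r4 for Player II (8<10); eliminate r2.
Column r3 is strictly dominated by r4 for Player II (8<12); eliminate r3.
Column r1 is strictly dominated by r4 for Player II (8<16); eliminate r1.
Only (C, r4) remains, with payoff 8.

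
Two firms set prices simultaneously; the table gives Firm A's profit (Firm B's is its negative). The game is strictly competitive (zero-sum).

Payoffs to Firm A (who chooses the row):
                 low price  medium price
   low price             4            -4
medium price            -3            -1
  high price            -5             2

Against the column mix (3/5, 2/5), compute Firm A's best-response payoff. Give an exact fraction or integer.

low price: (4)·(3/5) + (-4)·(2/5) = 4/5.
medium price: (-3)·(3/5) + (-1)·(2/5) = -11/5.
high price: (-5)·(3/5) + (2)·(2/5) = -11/5.
The best pure response is low price with expected payoff 4/5.

4/5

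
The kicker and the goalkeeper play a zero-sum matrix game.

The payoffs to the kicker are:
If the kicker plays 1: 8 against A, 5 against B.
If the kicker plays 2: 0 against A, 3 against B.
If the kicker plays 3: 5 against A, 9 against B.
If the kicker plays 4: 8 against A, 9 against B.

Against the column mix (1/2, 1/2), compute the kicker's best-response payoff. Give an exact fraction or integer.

1: (8)·(1/2) + (5)·(1/2) = 13/2.
2: (0)·(1/2) + (3)·(1/2) = 3/2.
3: (5)·(1/2) + (9)·(1/2) = 7.
4: (8)·(1/2) + (9)·(1/2) = 17/2.
The best pure response is 4 with expected payoff 17/2.

17/2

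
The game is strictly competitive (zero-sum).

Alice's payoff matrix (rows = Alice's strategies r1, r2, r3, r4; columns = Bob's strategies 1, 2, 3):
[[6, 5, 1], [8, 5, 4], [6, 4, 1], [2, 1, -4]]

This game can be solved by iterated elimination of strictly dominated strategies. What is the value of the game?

Row r3 is strictly dominated by row r2 (8>6, 5>4, 4>1); eliminate r3.
Column 1 is strictly dominated by 2 for Bob (5<6, 5<8, 1<2); eliminate 1.
Row r4 is strictly dominated by row r1 (5>1, 1>-4); eliminate r4.
Column 2 is strictly dominated by 3 for Bob (1<5, 4<5); eliminate 2.
Row r1 is strictly dominated by row r2 (4>1); eliminate r1.
Only (r2, 3) remains, with payoff 4.

4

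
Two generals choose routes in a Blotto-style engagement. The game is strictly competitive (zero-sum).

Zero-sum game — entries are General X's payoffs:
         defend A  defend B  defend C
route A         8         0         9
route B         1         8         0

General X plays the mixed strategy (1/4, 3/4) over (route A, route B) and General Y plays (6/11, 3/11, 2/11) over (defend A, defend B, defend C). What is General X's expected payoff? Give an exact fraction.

Against (6/11, 3/11, 2/11), each row's expected payoff is route A: 6; route B: 30/11.
Taking the (1/4, 3/4)-weighted average: (1/4)·(6) + (3/4)·(30/11) = 39/11.

39/11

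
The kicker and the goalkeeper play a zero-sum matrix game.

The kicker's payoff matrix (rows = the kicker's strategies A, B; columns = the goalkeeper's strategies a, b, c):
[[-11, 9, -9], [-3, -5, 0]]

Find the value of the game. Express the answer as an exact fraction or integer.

-41/11

Column c is strictly dominated by a for the goalkeeper (it gives the kicker more in every row).
The remaining 2×2 game on (A, B) × (a, b) has no saddle point. Let the kicker play A with probability p; indifference gives −11p − 3(1−p) = 9p − 5(1−p), so p = 1/11.
Similarly the goalkeeper's optimal q on a is 7/11, and the value is -11·(7/11) + (9)·(4/11) = -41/11.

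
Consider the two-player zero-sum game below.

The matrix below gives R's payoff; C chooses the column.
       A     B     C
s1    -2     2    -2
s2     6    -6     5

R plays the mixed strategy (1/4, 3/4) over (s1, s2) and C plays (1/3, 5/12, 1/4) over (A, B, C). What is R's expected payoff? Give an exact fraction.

23/48

Against (1/3, 5/12, 1/4), each row's expected payoff is s1: -1/3; s2: 3/4.
Taking the (1/4, 3/4)-weighted average: (1/4)·(-1/3) + (3/4)·(3/4) = 23/48.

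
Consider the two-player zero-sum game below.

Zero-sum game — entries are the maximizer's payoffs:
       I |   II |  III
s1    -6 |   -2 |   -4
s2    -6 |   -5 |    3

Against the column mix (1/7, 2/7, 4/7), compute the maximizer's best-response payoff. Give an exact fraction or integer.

s1: (-6)·(1/7) + (-2)·(2/7) + (-4)·(4/7) = -26/7.
s2: (-6)·(1/7) + (-5)·(2/7) + (3)·(4/7) = -4/7.
The best pure response is s2 with expected payoff -4/7.

-4/7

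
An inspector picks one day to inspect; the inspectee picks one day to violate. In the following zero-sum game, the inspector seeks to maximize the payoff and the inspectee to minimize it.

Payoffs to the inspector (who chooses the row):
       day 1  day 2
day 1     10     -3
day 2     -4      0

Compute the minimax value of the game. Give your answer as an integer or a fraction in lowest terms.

Row minima are -3 and -4, so the inspector's maximin is -3; column maxima are 10 and 0, so the inspectee's minimax is 0. These differ, so the equilibrium is in mixed strategies.
Let the inspector play day 1 with probability p. The inspectee is indifferent when 10p − 4(1−p) = −3p, giving p = 4/17.
Let the inspectee play day 1 with probability q. The inspector is indifferent when 10q − 3(1−q) = −4q, giving q = 3/17.
The value is 10·(3/17) + (-3)·(14/17) = -12/17.

-12/17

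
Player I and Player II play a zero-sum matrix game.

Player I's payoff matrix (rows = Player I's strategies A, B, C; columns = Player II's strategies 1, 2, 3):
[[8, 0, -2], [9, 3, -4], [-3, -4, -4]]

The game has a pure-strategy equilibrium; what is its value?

-2

Row minima: -2, -4, -4 → Player I's maximin is -2.
Column maxima: 9, 3, -2 → Player II's minimax is -2.
They coincide at (A, 3), so the value is -2.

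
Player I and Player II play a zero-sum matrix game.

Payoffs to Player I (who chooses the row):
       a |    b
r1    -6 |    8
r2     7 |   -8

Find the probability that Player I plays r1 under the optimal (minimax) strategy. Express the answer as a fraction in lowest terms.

15/29

Row minima are -6 and -8, so Player I's maximin is -6; column maxima are 7 and 8, so Player II's minimax is 7. These differ, so the equilibrium is in mixed strategies.
Let Player I play r1 with probability p. Player II is indifferent when −6p + 7(1−p) = 8p − 8(1−p), giving p = 15/29.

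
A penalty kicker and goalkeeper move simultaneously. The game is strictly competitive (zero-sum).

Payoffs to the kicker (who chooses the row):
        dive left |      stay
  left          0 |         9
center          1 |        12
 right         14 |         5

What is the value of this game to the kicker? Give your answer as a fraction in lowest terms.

163/20

Row left is strictly dominated by row center, so the kicker never plays it.
The remaining 2×2 game on (center, right) × (dive left, stay) has no saddle point. Let the kicker play center with probability p; indifference gives p + 14(1−p) = 12p + 5(1−p), so p = 9/20.
Similarly the goalkeeper's optimal q on dive left is 7/20, and the value is 1·(7/20) + (12)·(13/20) = 163/20.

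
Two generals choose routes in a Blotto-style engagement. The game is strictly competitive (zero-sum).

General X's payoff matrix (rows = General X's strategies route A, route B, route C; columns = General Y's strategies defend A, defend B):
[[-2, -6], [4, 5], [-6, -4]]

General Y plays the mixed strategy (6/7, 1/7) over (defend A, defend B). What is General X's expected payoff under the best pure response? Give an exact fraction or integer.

29/7

route A: (-2)·(6/7) + (-6)·(1/7) = -18/7.
route B: (4)·(6/7) + (5)·(1/7) = 29/7.
route C: (-6)·(6/7) + (-4)·(1/7) = -40/7.
The best pure response is route B with expected payoff 29/7.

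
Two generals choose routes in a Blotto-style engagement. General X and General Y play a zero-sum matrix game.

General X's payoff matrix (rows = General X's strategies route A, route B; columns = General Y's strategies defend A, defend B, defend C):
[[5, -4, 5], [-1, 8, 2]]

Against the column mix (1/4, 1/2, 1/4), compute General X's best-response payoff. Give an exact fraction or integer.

17/4

route A: (5)·(1/4) + (-4)·(1/2) + (5)·(1/4) = 1/2.
route B: (-1)·(1/4) + (8)·(1/2) + (2)·(1/4) = 17/4.
The best pure response is route B with expected payoff 17/4.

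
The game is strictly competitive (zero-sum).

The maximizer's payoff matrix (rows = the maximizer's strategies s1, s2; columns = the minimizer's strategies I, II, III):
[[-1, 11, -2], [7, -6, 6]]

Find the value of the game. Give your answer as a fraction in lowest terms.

54/25

Column I is strictly dominated by III for the minimizer (it gives the maximizer more in every row).
The remaining 2×2 game on (s1, s2) × (II, III) has no saddle point. Let the maximizer play s1 with probability p; indifference gives 11p − 6(1−p) = −2p + 6(1−p), so p = 12/25.
Similarly the minimizer's optimal q on II is 8/25, and the value is 11·(8/25) + (-2)·(17/25) = 54/25.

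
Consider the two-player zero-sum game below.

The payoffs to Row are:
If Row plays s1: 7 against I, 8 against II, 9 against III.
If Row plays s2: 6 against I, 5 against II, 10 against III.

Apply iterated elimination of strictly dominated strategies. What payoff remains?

Column III is strictly dominated by I for Column (7<9, 6<10); eliminate III.
Row s2 is strictly dominated by row s1 (7>6, 8>5); eliminate s2.
Column II is strictly dominated by I for Column (7<8); eliminate II.
Only (s1, I) remains, with payoff 7.

7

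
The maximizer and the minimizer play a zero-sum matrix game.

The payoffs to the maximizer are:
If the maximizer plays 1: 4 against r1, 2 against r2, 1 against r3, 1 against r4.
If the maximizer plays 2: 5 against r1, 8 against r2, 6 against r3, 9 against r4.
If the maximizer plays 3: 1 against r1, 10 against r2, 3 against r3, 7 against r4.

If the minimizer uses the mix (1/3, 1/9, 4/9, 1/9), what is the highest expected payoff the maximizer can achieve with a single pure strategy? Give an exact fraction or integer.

56/9

1: (4)·(1/3) + (2)·(1/9) + (1)·(4/9) + (1)·(1/9) = 19/9.
2: (5)·(1/3) + (8)·(1/9) + (6)·(4/9) + (9)·(1/9) = 56/9.
3: (1)·(1/3) + (10)·(1/9) + (3)·(4/9) + (7)·(1/9) = 32/9.
The best pure response is 2 with expected payoff 56/9.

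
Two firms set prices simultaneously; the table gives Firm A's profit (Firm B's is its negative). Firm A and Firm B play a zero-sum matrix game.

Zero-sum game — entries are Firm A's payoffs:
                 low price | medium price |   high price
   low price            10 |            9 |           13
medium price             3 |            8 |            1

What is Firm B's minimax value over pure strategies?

The worst case (largest entry) in each column is low price: 10, medium price: 9, high price: 13.
The best (smallest) of these is 9.

9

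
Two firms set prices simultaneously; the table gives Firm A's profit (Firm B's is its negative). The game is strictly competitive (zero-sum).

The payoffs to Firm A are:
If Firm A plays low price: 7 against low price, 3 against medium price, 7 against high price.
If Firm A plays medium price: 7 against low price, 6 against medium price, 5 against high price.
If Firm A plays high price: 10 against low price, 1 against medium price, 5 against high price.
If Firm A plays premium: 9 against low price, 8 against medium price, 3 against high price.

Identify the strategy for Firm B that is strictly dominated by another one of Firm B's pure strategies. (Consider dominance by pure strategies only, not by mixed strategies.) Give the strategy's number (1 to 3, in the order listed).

Firm B prefers columns that give Firm A less. Compare low price with medium price: 3 < 7, 6 < 7, 1 < 10, 8 < 9.
So medium price strictly dominates low price for Firm B; low price is strictly dominated.

1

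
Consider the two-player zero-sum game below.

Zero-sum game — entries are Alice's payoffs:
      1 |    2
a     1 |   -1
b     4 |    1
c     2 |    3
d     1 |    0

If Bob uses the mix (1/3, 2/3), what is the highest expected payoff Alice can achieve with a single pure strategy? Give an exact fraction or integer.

a: (1)·(1/3) + (-1)·(2/3) = -1/3.
b: (4)·(1/3) + (1)·(2/3) = 2.
c: (2)·(1/3) + (3)·(2/3) = 8/3.
d: (1)·(1/3) + (0)·(2/3) = 1/3.
The best pure response is c with expected payoff 8/3.

8/3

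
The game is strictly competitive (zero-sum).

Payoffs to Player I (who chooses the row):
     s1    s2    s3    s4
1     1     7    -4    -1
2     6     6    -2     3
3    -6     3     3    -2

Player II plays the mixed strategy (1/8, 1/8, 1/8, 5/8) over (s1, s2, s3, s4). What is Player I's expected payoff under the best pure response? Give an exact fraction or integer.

25/8

1: (1)·(1/8) + (7)·(1/8) + (-4)·(1/8) + (-1)·(5/8) = -1/8.
2: (6)·(1/8) + (6)·(1/8) + (-2)·(1/8) + (3)·(5/8) = 25/8.
3: (-6)·(1/8) + (3)·(1/8) + (3)·(1/8) + (-2)·(5/8) = -5/4.
The best pure response is 2 with expected payoff 25/8.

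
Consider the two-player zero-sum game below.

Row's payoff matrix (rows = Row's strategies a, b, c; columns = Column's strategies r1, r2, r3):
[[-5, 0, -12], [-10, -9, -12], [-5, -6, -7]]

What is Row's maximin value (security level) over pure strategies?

The worst-case payoff for each row is a: -12, b: -12, c: -7.
The best of these is -7.

-7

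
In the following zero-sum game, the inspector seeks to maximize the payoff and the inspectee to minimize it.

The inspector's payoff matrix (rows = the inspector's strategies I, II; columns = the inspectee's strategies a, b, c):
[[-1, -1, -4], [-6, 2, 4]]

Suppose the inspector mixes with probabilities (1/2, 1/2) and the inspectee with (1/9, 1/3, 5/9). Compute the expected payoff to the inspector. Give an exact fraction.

-2/9

Against (1/9, 1/3, 5/9), each row's expected payoff is I: -8/3; II: 20/9.
Taking the (1/2, 1/2)-weighted average: (1/2)·(-8/3) + (1/2)·(20/9) = -2/9.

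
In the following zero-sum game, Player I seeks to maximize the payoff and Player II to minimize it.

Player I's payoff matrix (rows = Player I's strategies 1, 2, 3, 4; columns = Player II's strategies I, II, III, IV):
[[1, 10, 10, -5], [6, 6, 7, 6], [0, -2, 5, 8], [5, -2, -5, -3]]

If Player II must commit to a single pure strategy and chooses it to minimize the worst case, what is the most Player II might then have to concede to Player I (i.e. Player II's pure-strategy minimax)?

6

The worst case (largest entry) in each column is I: 6, II: 10, III: 10, IV: 8.
The best (smallest) of these is 6.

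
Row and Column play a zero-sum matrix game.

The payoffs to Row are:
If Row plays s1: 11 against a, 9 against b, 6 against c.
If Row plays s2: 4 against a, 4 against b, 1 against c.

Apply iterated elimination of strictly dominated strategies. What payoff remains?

6

Column b is strictly dominated by c for Column (6<9, 1<4); eliminate b.
Row s2 is strictly dominated by row s1 (11>4, 6>1); eliminate s2.
Column a is strictly dominated by c for Column (6<11); eliminate a.
Only (s1, c) remains, with payoff 6.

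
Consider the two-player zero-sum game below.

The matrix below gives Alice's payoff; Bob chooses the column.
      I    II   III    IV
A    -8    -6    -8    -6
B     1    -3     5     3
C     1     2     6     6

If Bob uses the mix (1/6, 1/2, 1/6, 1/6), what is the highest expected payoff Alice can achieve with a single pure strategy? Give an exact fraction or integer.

19/6

A: (-8)·(1/6) + (-6)·(1/2) + (-8)·(1/6) + (-6)·(1/6) = -20/3.
B: (1)·(1/6) + (-3)·(1/2) + (5)·(1/6) + (3)·(1/6) = 0.
C: (1)·(1/6) + (2)·(1/2) + (6)·(1/6) + (6)·(1/6) = 19/6.
The best pure response is C with expected payoff 19/6.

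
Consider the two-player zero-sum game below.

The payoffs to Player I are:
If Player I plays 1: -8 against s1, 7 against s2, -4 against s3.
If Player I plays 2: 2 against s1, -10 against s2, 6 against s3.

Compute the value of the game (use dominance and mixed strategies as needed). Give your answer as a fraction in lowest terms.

-22/9

Column s3 is strictly dominated by s1 for Player II (it gives Player I more in every row).
The remaining 2×2 game on (1, 2) × (s1, s2) has no saddle point. Let Player I play 1 with probability p; indifference gives −8p + 2(1−p) = 7p − 10(1−p), so p = 4/9.
Similarly Player II's optimal q on s1 is 17/27, and the value is -8·(17/27) + (7)·(10/27) = -22/9.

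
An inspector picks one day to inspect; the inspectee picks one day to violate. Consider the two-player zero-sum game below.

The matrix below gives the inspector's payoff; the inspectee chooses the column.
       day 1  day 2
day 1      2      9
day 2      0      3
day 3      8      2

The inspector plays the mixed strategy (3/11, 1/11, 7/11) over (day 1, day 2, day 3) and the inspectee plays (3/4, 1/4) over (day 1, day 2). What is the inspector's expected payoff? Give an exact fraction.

115/22

Against (3/4, 1/4), each row's expected payoff is day 1: 15/4; day 2: 3/4; day 3: 13/2.
Taking the (3/11, 1/11, 7/11)-weighted average: (3/11)·(15/4) + (1/11)·(3/4) + (7/11)·(13/2) = 115/22.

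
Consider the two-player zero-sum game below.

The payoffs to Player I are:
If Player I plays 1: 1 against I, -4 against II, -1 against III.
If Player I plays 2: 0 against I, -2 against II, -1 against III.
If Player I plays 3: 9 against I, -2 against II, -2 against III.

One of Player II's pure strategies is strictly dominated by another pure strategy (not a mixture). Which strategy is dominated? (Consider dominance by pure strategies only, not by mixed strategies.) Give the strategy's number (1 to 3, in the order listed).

1

Player II prefers columns that give Player I less. Compare I with II: -4 < 1, -2 < 0, -2 < 9.
So II strictly dominates I for Player II; I is strictly dominated.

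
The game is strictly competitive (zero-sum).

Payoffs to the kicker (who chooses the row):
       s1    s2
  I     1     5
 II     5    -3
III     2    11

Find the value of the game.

Row I is strictly dominated by row III, so the kicker never plays it.
The remaining 2×2 game on (II, III) × (s1, s2) has no saddle point. Let the kicker play II with probability p; indifference gives 5p + 2(1−p) = −3p + 11(1−p), so p = 9/17.
Similarly the goalkeeper's optimal q on s1 is 14/17, and the value is 5·(14/17) + (-3)·(3/17) = 61/17.

61/17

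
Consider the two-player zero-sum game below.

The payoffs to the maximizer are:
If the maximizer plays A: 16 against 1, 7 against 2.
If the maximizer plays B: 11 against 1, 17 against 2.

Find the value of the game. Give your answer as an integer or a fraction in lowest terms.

Row minima are 7 and 11, so the maximizer's maximin is 11; column maxima are 16 and 17, so the minimizer's minimax is 16. These differ, so the equilibrium is in mixed strategies.
Let the maximizer play A with probability p. The minimizer is indifferent when 16p + 11(1−p) = 7p + 17(1−p), giving p = 2/5.
Let the minimizer play 1 with probability q. The maximizer is indifferent when 16q + 7(1−q) = 11q + 17(1−q), giving q = 2/3.
The value is 16·(2/3) + (7)·(1/3) = 13.

13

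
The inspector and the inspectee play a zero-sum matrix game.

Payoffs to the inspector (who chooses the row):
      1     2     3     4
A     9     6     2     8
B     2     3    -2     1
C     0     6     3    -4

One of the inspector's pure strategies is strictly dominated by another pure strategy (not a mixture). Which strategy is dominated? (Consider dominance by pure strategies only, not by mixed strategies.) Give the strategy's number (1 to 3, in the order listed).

Compare B with A: 9 > 2, 6 > 3, 2 > -2, 8 > 1.
So A strictly dominates B for the inspector; B is strictly dominated.

2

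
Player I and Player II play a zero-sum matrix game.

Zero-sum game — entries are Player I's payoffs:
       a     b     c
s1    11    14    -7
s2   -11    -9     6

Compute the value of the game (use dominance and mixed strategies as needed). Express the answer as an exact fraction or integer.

-11/35

Column b is strictly dominated by a for Player II (it gives Player I more in every row).
The remaining 2×2 game on (s1, s2) × (a, c) has no saddle point. Let Player I play s1 with probability p; indifference gives 11p − 11(1−p) = −7p + 6(1−p), so p = 17/35.
Similarly Player II's optimal q on a is 13/35, and the value is 11·(13/35) + (-7)·(22/35) = -11/35.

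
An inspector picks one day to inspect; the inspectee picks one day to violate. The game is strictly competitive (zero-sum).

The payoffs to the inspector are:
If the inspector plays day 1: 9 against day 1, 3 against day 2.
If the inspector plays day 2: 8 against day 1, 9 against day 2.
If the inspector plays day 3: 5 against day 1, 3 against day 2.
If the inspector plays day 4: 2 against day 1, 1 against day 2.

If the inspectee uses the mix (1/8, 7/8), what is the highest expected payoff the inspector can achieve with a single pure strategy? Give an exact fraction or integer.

71/8

day 1: (9)·(1/8) + (3)·(7/8) = 15/4.
day 2: (8)·(1/8) + (9)·(7/8) = 71/8.
day 3: (5)·(1/8) + (3)·(7/8) = 13/4.
day 4: (2)·(1/8) + (1)·(7/8) = 9/8.
The best pure response is day 2 with expected payoff 71/8.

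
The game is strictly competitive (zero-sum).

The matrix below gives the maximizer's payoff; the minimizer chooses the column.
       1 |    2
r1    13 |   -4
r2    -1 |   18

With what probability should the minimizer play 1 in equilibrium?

11/18

Row minima are -4 and -1, so the maximizer's maximin is -1; column maxima are 13 and 18, so the minimizer's minimax is 13. These differ, so the equilibrium is in mixed strategies.
Let the minimizer play 1 with probability q. The maximizer is indifferent when 13q − 4(1−q) = −q + 18(1−q), giving q = 11/18.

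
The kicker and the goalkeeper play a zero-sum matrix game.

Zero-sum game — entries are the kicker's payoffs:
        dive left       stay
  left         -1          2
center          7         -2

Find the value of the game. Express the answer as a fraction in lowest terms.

1

Row minima are -1 and -2, so the kicker's maximin is -1; column maxima are 7 and 2, so the goalkeeper's minimax is 2. These differ, so the equilibrium is in mixed strategies.
Let the kicker play left with probability p. The goalkeeper is indifferent when −p + 7(1−p) = 2p − 2(1−p), giving p = 3/4.
Let the goalkeeper play dive left with probability q. The kicker is indifferent when −q + 2(1−q) = 7q − 2(1−q), giving q = 1/3.
The value is -1·(1/3) + (2)·(2/3) = 1.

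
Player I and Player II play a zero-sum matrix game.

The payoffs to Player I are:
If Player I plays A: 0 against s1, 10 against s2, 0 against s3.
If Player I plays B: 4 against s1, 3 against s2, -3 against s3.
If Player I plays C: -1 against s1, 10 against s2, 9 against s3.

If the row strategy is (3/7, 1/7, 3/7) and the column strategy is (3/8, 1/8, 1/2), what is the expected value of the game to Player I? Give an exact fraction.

Against (3/8, 1/8, 1/2), each row's expected payoff is A: 5/4; B: 3/8; C: 43/8.
Taking the (3/7, 1/7, 3/7)-weighted average: (3/7)·(5/4) + (1/7)·(3/8) + (3/7)·(43/8) = 81/28.

81/28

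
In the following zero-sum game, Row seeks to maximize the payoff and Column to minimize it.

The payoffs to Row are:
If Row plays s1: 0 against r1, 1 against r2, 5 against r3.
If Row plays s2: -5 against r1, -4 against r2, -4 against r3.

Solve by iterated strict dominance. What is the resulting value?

0

Column r3 is strictly dominated by r1 for Column (0<5, -5<-4); eliminate r3.
Row s2 is strictly dominated by row s1 (0>-5, 1>-4); eliminate s2.
Column r2 is strictly dominated by r1 for Column (0<1); eliminate r2.
Only (s1, r1) remains, with payoff 0.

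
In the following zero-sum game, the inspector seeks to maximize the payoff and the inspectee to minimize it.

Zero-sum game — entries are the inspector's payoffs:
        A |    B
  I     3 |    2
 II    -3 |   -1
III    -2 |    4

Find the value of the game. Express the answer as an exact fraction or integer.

16/7

Row II is strictly dominated by row I, so the inspector never plays it.
The remaining 2×2 game on (I, III) × (A, B) has no saddle point. Let the inspector play I with probability p; indifference gives 3p − 2(1−p) = 2p + 4(1−p), so p = 6/7.
Similarly the inspectee's optimal q on A is 2/7, and the value is 3·(2/7) + (2)·(5/7) = 16/7.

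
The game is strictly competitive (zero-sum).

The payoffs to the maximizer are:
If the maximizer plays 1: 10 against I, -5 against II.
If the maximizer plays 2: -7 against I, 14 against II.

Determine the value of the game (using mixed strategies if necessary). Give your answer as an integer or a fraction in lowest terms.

Row minima are -5 and -7, so the maximizer's maximin is -5; column maxima are 10 and 14, so the minimizer's minimax is 10. These differ, so the equilibrium is in mixed strategies.
Let the maximizer play 1 with probability p. The minimizer is indifferent when 10p − 7(1−p) = −5p + 14(1−p), giving p = 7/12.
Let the minimizer play I with probability q. The maximizer is indifferent when 10q − 5(1−q) = −7q + 14(1−q), giving q = 19/36.
The value is 10·(19/36) + (-5)·(17/36) = 35/12.

35/12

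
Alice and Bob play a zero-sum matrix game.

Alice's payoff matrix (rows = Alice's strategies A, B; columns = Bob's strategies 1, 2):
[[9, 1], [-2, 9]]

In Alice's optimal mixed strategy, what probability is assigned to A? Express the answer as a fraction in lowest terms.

11/19

Row minima are 1 and -2, so Alice's maximin is 1; column maxima are 9 and 9, so Bob's minimax is 9. These differ, so the equilibrium is in mixed strategies.
Let Alice play A with probability p. Bob is indifferent when 9p − 2(1−p) = p + 9(1−p), giving p = 11/19.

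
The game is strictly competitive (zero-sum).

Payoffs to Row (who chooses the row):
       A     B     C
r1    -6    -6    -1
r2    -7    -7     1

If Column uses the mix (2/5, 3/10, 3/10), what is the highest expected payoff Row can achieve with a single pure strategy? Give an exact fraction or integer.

r1: (-6)·(2/5) + (-6)·(3/10) + (-1)·(3/10) = -9/2.
r2: (-7)·(2/5) + (-7)·(3/10) + (1)·(3/10) = -23/5.
The best pure response is r1 with expected payoff -9/2.

-9/2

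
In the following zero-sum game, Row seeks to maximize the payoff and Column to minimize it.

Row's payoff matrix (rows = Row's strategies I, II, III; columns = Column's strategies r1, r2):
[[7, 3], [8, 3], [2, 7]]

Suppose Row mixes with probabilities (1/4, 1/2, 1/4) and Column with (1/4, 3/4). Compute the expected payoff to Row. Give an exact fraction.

Against (1/4, 3/4), each row's expected payoff is I: 4; II: 17/4; III: 23/4.
Taking the (1/4, 1/2, 1/4)-weighted average: (1/4)·(4) + (1/2)·(17/4) + (1/4)·(23/4) = 73/16.

73/16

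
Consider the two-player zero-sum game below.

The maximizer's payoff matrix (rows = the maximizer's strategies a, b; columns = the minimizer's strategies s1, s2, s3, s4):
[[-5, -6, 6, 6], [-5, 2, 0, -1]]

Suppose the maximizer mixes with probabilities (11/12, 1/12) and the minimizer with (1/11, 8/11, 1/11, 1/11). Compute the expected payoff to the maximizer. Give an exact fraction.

Against (1/11, 8/11, 1/11, 1/11), each row's expected payoff is a: -41/11; b: 10/11.
Taking the (11/12, 1/12)-weighted average: (11/12)·(-41/11) + (1/12)·(10/11) = -147/44.

-147/44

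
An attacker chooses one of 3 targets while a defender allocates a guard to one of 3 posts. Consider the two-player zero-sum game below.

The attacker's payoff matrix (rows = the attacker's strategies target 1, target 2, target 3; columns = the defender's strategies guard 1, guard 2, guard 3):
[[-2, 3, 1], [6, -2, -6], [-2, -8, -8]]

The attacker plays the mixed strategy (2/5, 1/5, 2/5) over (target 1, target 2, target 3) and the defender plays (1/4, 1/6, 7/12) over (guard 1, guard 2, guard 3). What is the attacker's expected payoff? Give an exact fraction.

-17/6

Against (1/4, 1/6, 7/12), each row's expected payoff is target 1: 7/12; target 2: -7/3; target 3: -13/2.
Taking the (2/5, 1/5, 2/5)-weighted average: (2/5)·(7/12) + (1/5)·(-7/3) + (2/5)·(-13/2) = -17/6.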